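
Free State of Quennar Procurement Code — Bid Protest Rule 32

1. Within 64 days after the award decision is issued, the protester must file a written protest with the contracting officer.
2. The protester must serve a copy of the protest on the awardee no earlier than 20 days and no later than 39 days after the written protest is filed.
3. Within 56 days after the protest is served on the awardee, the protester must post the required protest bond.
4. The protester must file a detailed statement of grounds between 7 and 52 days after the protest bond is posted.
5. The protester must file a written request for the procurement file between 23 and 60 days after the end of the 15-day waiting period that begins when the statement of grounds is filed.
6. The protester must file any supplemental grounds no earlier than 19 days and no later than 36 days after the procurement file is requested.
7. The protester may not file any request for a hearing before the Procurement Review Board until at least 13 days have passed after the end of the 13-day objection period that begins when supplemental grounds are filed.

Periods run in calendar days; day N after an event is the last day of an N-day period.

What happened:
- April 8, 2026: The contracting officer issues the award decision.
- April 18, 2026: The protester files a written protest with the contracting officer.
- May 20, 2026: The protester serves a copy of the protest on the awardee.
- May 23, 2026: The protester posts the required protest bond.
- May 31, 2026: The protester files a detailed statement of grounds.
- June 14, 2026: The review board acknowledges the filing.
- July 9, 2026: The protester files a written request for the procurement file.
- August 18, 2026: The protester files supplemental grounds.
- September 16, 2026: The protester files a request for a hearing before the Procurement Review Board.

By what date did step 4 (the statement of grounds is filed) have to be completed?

Step 4 runs from May 23, 2026, when the protest bond is posted. The window is 7–52 days after May 23, 2026; it closes on July 14, 2026.

July 14, 2026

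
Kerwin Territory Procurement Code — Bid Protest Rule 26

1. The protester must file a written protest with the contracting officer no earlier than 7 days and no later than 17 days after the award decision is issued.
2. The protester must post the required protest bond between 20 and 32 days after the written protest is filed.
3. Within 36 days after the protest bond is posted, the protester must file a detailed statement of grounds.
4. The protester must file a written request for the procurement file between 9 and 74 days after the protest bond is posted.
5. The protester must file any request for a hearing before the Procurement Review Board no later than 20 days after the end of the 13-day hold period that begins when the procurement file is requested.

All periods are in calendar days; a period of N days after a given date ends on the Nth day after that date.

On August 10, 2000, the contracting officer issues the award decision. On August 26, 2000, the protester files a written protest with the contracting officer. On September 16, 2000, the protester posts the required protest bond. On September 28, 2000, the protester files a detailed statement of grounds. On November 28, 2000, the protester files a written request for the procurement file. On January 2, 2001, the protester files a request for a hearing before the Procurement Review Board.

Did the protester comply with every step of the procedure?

No

Step 1: the window is 7–17 days after August 10, 2000 (when the award decision is issued), so August 17, 2000 through August 27, 2000; done August 26, 2000 — within the window.
Step 2: the window is 20–32 days after August 26, 2000 (when the written protest is filed), so September 15, 2000 through September 27, 2000; done September 16, 2000, which is between those dates.
Step 3: 36 days after September 16, 2000 (when the protest bond is posted) is October 22, 2000; September 28, 2000 is within that limit.
Step 4: the window is 9–74 days after September 16, 2000 (when the protest bond is posted), so September 25, 2000 through November 29, 2000; November 28, 2000 falls inside that range.
Step 5: 20 days after December 11, 2000 (end of the 13-day hold period, which began when the procurement file is requested on November 28, 2000) is December 31, 2000; not done until January 2, 2001, 2 days after the deadline.
The procedure was therefore not followed at step 5.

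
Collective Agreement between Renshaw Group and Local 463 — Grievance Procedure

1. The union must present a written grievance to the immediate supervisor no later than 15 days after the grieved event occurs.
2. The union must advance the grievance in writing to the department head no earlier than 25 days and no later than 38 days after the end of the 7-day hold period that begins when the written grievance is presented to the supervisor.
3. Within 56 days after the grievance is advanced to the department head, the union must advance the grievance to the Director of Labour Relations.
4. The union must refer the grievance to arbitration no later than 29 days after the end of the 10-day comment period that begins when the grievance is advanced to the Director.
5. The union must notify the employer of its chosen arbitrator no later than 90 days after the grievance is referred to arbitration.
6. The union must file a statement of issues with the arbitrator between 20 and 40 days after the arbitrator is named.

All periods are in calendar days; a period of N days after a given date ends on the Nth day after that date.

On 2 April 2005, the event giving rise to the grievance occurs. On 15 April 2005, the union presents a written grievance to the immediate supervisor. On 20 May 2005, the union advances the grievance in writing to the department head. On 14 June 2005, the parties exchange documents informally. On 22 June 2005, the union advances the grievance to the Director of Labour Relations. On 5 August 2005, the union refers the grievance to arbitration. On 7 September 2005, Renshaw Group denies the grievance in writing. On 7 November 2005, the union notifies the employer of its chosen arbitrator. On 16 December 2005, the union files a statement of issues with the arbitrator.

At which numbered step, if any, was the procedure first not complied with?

Step 1 — counting 15 days from 2 April 2005 (when the grieved event occurs) gives a deadline of 17 April 2005; done 15 April 2005 — timely.
Step 2 — 25 and 38 days from 22 April 2005 (end of the 7-day hold period, which began when the written grievance is presented to the supervisor on 15 April 2005) are 17 May 2005 and 30 May 2005 respectively; done 20 May 2005, which is between those dates.
Step 3 — counting 56 days from 20 May 2005 (when the grievance is advanced to the department head) gives a deadline of 15 July 2005; done 22 June 2005 — timely.
Step 4 — counting 29 days from 2 July 2005 (end of the 10-day comment period, which began when the grievance is advanced to the Director on 22 June 2005) gives a deadline of 31 July 2005; not done until 5 August 2005, 5 days after the deadline.

Step 4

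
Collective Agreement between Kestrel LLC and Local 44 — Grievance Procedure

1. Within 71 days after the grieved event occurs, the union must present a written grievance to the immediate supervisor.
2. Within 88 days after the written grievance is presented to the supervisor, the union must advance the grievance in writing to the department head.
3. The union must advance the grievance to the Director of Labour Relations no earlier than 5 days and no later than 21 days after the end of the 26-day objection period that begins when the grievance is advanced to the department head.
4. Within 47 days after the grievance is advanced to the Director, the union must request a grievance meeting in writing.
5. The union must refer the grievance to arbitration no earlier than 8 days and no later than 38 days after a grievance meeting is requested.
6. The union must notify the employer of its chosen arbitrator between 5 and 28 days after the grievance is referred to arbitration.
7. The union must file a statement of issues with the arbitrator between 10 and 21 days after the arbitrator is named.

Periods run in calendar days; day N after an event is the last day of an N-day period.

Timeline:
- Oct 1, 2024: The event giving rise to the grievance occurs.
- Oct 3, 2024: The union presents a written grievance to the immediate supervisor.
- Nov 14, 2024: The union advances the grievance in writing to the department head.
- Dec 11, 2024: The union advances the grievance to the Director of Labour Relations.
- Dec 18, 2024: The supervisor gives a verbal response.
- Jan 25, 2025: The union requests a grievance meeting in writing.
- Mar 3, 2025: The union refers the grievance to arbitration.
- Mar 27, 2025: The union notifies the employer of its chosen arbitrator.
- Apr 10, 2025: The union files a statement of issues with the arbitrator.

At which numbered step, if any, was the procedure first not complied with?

Step 3

(1) due by Oct 1, 2024 + 71 days = Dec 11, 2024; done Oct 3, 2024 — timely.
(2) due by Oct 3, 2024 + 88 days = Dec 30, 2024; done Nov 14, 2024 — timely.
(3) the permitted window runs from Dec 10, 2024 + 5 = Dec 15, 2024 to Dec 10, 2024 + 21 = Dec 31, 2024; done Dec 11, 2024 — 4 days before the window opened.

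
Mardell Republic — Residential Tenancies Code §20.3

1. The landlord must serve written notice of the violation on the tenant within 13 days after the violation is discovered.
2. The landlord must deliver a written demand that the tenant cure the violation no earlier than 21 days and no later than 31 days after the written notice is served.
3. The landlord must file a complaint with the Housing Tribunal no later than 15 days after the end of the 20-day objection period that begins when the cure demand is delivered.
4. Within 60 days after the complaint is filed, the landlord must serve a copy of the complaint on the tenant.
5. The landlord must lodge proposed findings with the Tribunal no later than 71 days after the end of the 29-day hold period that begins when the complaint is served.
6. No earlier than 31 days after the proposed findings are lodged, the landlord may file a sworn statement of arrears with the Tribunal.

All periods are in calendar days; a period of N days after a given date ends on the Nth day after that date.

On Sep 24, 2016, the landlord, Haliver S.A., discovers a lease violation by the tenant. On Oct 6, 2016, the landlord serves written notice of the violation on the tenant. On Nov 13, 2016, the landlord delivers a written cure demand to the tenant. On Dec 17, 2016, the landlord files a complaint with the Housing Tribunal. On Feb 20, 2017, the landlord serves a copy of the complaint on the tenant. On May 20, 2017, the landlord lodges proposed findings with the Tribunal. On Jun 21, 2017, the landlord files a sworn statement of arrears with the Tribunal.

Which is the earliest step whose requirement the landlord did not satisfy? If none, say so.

Step 1: 13 days after Sep 24, 2016 (when the violation is discovered) is Oct 7, 2016; done Oct 6, 2016 — timely.
Step 2: the window is 21–31 days after Oct 6, 2016 (when the written notice is served), so Oct 27, 2016 through Nov 6, 2016; Nov 13, 2016 is 7 days past the end of the window.

Step 2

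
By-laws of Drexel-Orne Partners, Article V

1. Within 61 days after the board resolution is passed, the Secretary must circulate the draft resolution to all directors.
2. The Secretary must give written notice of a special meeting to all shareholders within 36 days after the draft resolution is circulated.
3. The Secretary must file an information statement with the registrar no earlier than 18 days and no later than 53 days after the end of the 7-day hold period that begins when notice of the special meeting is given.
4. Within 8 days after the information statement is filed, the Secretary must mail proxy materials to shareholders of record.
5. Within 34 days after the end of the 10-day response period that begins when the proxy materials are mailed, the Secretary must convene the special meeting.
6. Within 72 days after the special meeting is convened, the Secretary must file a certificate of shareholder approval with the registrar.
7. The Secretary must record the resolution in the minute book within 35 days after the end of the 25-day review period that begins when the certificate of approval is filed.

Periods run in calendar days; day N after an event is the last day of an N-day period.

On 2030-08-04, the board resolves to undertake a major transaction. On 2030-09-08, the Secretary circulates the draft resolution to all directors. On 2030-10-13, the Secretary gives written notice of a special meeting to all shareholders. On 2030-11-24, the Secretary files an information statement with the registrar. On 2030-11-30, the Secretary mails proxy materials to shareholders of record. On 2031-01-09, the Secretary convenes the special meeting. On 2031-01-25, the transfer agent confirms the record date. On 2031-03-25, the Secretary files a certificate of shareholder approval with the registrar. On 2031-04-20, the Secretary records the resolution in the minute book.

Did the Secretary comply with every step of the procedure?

No

Step 1: 61 days after 2030-08-04 (when the board resolution is passed) is 2030-10-04; done 2030-09-08 — timely.
Step 2: 36 days after 2030-09-08 (when the draft resolution is circulated) is 2030-10-14; done 2030-10-13 — timely.
Step 3: the window is 18–53 days after 2030-10-20 (end of the 7-day hold period, which began when notice of the special meeting is given on 2030-10-13), so 2030-11-07 through 2030-12-12; 2030-11-24 falls inside that range.
Step 4: 8 days after 2030-11-24 (when the information statement is filed) is 2030-12-02; done 2030-11-30 — timely.
Step 5: 34 days after 2030-12-10 (end of the 10-day response period, which began when the proxy materials are mailed on 2030-11-30) is 2031-01-13; completed 2031-01-09, before the deadline.
Step 6: 72 days after 2031-01-09 (when the special meeting is convened) is 2031-03-22; not done until 2031-03-25, 3 days after the deadline.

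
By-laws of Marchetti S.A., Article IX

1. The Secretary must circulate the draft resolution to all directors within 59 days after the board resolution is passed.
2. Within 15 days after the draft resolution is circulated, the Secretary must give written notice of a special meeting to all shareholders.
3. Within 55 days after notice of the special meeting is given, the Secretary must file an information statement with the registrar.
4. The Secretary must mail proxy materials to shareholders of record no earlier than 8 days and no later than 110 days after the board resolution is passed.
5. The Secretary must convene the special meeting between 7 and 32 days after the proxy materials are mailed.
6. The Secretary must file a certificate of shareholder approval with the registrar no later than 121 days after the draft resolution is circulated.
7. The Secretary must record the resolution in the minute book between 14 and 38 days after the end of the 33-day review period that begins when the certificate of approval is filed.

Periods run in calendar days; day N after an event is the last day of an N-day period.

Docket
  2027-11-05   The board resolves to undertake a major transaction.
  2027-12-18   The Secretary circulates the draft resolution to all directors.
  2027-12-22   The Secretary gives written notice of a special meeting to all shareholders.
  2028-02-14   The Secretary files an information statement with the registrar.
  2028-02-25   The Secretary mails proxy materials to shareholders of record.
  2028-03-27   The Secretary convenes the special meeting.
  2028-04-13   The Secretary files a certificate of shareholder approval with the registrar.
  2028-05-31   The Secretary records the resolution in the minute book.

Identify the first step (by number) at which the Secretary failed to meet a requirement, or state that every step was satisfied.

Step 1: 59 days after 2027-11-05 (when the board resolution is passed) is 2028-01-03; 2027-12-18 is within that limit.
Step 2: 15 days after 2027-12-18 (when the draft resolution is circulated) is 2028-01-02; 2027-12-22 is within that limit.
Step 3: 55 days after 2027-12-22 (when notice of the special meeting is given) is 2028-02-15; 2028-02-14 is within that limit.
Step 4: the window is 8–110 days after 2027-11-05 (when the board resolution is passed), so 2027-11-13 through 2028-02-23; done 2028-02-25 — 2 days after the window closed.

Step 4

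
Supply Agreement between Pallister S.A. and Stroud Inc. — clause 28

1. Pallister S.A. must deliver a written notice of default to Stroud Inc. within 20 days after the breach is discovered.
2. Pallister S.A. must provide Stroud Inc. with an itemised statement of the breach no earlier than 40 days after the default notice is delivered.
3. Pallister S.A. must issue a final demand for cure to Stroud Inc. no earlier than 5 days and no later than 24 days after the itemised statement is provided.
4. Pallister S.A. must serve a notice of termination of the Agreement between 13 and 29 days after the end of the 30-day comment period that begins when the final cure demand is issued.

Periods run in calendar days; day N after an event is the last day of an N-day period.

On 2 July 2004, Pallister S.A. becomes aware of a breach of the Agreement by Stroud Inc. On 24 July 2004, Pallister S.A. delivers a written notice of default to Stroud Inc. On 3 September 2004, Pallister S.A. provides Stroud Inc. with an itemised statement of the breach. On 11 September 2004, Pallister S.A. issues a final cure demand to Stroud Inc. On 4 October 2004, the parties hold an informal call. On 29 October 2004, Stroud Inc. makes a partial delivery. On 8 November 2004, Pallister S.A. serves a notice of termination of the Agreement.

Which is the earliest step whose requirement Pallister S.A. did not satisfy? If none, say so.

Step 1 — counting 20 days from 2 July 2004 (when the breach is discovered) gives a deadline of 22 July 2004; 24 July 2004 misses that deadline by 2 days.

Step 1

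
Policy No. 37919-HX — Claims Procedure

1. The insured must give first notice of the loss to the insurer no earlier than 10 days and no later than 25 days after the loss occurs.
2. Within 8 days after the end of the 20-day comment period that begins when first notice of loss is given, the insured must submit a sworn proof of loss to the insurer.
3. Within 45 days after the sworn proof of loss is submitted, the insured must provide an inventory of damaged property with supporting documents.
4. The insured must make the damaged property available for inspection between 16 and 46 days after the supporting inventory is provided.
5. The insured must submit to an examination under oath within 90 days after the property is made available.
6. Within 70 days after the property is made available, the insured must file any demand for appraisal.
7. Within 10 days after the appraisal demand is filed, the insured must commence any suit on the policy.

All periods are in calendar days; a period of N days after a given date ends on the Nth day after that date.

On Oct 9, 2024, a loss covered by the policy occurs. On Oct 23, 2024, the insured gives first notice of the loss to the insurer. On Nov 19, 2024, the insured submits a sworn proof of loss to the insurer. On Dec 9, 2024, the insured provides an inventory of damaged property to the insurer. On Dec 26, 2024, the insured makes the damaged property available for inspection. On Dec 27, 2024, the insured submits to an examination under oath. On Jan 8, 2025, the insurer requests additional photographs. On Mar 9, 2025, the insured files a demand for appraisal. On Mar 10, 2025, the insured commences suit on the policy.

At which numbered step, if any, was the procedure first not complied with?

Step 1: the window is 10–25 days after Oct 9, 2024 (when the loss occurs), so Oct 19, 2024 through Nov 3, 2024; Oct 23, 2024 falls inside that range.
Step 2: 8 days after Nov 12, 2024 (end of the 20-day comment period, which began when first notice of loss is given on Oct 23, 2024) is Nov 20, 2024; Nov 19, 2024 is within that limit.
Step 3: 45 days after Nov 19, 2024 (when the sworn proof of loss is submitted) is Jan 3, 2025; completed Dec 9, 2024, before the deadline.
Step 4: the window is 16–46 days after Dec 9, 2024 (when the supporting inventory is provided), so Dec 25, 2024 through Jan 24, 2025; done Dec 26, 2024, which is between those dates.
Step 5: 90 days after Dec 26, 2024 (when the property is made available) is Mar 26, 2025; done Dec 27, 2024 — timely.
Step 6: 70 days after Dec 26, 2024 (when the property is made available) is Mar 6, 2025; done Mar 9, 2025 — 3 days late.

Step 6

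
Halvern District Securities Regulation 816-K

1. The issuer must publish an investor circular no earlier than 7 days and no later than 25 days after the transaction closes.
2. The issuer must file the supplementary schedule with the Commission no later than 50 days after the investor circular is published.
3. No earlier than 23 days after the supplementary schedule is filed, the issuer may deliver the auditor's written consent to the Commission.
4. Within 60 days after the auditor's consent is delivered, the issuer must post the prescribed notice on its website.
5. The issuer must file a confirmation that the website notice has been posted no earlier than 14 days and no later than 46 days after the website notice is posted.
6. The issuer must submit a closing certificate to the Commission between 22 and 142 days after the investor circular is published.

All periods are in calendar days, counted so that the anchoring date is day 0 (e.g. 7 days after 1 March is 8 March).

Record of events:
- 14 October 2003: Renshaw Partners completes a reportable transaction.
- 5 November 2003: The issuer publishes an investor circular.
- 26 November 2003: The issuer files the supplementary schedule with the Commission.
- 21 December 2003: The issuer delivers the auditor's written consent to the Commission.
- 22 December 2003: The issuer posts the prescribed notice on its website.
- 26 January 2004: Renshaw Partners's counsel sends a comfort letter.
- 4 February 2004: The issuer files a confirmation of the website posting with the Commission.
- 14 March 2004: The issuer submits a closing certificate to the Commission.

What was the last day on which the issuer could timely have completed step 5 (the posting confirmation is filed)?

Step 5 runs from 22 December 2003, when the website notice is posted. The window is 14–46 days after 22 December 2003; it closes on 6 February 2004.

6 February 2004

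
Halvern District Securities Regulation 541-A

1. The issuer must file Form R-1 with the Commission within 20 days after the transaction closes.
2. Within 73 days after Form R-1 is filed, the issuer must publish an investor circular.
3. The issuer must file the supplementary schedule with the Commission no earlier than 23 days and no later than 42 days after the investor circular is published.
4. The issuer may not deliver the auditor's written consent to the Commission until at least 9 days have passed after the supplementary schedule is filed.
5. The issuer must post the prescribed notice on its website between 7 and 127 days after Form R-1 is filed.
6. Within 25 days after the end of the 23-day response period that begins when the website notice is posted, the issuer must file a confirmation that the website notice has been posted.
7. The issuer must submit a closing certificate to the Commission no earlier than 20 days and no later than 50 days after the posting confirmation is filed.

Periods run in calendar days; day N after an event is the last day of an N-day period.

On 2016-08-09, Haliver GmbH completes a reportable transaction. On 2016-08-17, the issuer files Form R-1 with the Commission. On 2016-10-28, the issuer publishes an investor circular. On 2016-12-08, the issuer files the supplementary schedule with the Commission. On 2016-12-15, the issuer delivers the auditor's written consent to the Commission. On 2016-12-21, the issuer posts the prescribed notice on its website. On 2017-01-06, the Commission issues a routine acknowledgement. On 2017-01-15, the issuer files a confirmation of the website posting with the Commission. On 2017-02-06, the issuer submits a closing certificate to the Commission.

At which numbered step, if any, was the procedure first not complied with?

Step 1: 20 days after 2016-08-09 (when the transaction closes) is 2016-08-29; completed 2016-08-17, before the deadline.
Step 2: 73 days after 2016-08-17 (when Form R-1 is filed) is 2016-10-29; completed 2016-10-28, before the deadline.
Step 3: the window is 23–42 days after 2016-10-28 (when the investor circular is published), so 2016-11-20 through 2016-12-09; done 2016-12-08 — within the window.
Step 4: the earliest permitted date is 9 days after 2016-12-08 (when the supplementary schedule is filed), i.e. 2016-12-17; 2016-12-15 is 2 days before the earliest permitted date.

Step 4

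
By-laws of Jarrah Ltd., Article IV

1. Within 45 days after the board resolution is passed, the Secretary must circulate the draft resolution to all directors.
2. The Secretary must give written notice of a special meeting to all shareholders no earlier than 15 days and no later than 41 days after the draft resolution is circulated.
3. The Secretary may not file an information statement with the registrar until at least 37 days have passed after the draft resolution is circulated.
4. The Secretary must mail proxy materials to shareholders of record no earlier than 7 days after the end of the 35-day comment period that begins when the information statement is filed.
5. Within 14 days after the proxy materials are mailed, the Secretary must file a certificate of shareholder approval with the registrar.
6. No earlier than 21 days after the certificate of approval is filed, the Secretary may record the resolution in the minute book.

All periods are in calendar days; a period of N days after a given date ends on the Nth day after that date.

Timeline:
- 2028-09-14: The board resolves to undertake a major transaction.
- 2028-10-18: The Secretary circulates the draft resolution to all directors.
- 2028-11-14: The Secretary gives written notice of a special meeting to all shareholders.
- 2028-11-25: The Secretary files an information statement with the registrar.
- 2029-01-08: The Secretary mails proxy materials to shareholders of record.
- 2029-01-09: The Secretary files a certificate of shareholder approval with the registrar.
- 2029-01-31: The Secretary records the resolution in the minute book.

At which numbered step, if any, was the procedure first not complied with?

Step 1: 45 days after 2028-09-14 (when the board resolution is passed) is 2028-10-29; 2028-10-18 is within that limit.
Step 2: the window is 15–41 days after 2028-10-18 (when the draft resolution is circulated), so 2028-11-02 through 2028-11-28; done 2028-11-14 — within the window.
Step 3: the earliest permitted date is 37 days after 2028-10-18 (when the draft resolution is circulated), i.e. 2028-11-24; done 2028-11-25 — permitted.
Step 4: the earliest permitted date is 7 days after 2028-12-30 (end of the 35-day comment period, which began when the information statement is filed on 2028-11-25), i.e. 2029-01-06; done 2029-01-08 — permitted.
Step 5: 14 days after 2029-01-08 (when the proxy materials are mailed) is 2029-01-22; completed 2029-01-09, before the deadline.
Step 6: the earliest permitted date is 21 days after 2029-01-09 (when the certificate of approval is filed), i.e. 2029-01-30; done 2029-01-31 — permitted.

None — every step was satisfied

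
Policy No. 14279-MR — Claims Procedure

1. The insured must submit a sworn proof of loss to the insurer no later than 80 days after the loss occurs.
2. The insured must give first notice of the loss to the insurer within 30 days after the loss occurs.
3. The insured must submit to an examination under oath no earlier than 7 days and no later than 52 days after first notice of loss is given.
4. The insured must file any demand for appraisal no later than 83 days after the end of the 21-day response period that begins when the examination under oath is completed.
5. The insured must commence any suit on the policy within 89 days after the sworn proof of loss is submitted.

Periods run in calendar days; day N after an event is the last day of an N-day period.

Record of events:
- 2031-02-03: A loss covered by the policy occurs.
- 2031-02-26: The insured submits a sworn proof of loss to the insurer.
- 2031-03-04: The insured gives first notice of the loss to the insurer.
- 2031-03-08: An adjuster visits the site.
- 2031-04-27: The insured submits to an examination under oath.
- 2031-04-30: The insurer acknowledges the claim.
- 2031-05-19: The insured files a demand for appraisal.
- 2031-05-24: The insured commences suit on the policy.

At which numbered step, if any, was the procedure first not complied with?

Step 1 — counting 80 days from 2031-02-03 (when the loss occurs) gives a deadline of 2031-04-24; 2031-02-26 is within that limit.
Step 2 — counting 30 days from 2031-02-03 (when the loss occurs) gives a deadline of 2031-03-05; 2031-03-04 is within that limit.
Step 3 — 7 and 52 days from 2031-03-04 (when first notice of loss is given) are 2031-03-11 and 2031-04-25 respectively; 2031-04-27 is 2 days past the end of the window.

Step 3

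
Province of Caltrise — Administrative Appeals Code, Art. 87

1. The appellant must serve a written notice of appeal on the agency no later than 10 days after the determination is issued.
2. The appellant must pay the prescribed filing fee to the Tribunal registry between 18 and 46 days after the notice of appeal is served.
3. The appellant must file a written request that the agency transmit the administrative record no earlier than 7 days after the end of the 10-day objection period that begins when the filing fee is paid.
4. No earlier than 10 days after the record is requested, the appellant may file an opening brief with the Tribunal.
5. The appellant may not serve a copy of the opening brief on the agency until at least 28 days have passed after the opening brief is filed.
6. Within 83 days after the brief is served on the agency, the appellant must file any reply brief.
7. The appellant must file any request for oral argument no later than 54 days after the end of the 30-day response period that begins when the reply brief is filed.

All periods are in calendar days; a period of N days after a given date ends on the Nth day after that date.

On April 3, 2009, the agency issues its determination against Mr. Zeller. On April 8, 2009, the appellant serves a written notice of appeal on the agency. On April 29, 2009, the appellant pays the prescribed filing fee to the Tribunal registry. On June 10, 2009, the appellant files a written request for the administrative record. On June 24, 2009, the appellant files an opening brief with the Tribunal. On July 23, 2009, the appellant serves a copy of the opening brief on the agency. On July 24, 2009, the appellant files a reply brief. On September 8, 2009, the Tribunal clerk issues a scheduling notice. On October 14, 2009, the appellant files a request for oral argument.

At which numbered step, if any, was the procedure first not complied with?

None — every step was satisfied

Step 1 — counting 10 days from April 3, 2009 (when the determination is issued) gives a deadline of April 13, 2009; done April 8, 2009 — timely.
Step 2 — 18 and 46 days from April 8, 2009 (when the notice of appeal is served) are April 26, 2009 and May 24, 2009 respectively; done April 29, 2009 — within the window.
Step 3 — must wait 7 days from May 9, 2009 (end of the 10-day objection period, which began when the filing fee is paid on April 29, 2009), so not before May 16, 2009; June 10, 2009 is on or after that date.
Step 4 — must wait 10 days from June 10, 2009 (when the record is requested), so not before June 20, 2009; done June 24, 2009, after the minimum wait.
Step 5 — must wait 28 days from June 24, 2009 (when the opening brief is filed), so not before July 22, 2009; done July 23, 2009, after the minimum wait.
Step 6 — counting 83 days from July 23, 2009 (when the brief is served on the agency) gives a deadline of October 14, 2009; done July 24, 2009 — timely.
Step 7 — counting 54 days from August 23, 2009 (end of the 30-day response period, which began when the reply brief is filed on July 24, 2009) gives a deadline of October 16, 2009; done October 14, 2009 — timely.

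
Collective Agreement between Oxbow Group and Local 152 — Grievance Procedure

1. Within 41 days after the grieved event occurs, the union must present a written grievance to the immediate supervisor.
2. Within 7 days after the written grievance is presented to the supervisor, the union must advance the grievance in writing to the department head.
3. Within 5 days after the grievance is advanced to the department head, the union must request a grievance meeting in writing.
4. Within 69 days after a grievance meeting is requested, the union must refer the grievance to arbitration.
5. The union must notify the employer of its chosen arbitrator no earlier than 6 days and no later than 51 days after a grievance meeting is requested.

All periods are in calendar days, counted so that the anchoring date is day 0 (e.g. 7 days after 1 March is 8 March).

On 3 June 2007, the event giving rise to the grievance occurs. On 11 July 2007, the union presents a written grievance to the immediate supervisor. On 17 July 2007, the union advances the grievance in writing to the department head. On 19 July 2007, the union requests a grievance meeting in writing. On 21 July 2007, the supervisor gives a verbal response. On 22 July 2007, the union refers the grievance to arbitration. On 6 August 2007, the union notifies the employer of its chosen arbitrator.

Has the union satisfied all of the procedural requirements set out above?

(1) due by 3 June 2007 + 41 days = 14 July 2007; done 11 July 2007 — timely.
(2) due by 11 July 2007 + 7 days = 18 July 2007; done 17 July 2007 — timely.
(3) due by 17 July 2007 + 5 days = 22 July 2007; 19 July 2007 is within that limit.
(4) due by 19 July 2007 + 69 days = 26 September 2007; completed 22 July 2007, before the deadline.
(5) the permitted window runs from 19 July 2007 + 6 = 25 July 2007 to 19 July 2007 + 51 = 8 September 2007; done 6 August 2007, which is between those dates.

Yes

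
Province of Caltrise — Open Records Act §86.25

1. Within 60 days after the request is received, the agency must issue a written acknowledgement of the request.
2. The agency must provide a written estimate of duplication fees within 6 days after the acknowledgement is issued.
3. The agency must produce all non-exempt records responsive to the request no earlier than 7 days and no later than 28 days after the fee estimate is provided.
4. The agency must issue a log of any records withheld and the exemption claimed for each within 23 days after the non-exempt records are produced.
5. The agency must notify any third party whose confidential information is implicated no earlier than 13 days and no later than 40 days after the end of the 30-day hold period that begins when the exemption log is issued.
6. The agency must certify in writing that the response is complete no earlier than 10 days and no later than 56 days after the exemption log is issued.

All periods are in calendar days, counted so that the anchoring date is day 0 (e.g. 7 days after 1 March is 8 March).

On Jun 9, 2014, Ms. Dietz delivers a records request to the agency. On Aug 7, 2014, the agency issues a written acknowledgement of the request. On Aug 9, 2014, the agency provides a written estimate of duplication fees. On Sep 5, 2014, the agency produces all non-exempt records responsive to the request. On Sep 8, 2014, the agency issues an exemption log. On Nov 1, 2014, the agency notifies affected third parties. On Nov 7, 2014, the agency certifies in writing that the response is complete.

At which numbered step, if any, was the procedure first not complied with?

Step 6

Step 1: 60 days after Jun 9, 2014 (when the request is received) is Aug 8, 2014; done Aug 7, 2014 — timely.
Step 2: 6 days after Aug 7, 2014 (when the acknowledgement is issued) is Aug 13, 2014; Aug 9, 2014 is within that limit.
Step 3: the window is 7–28 days after Aug 9, 2014 (when the fee estimate is provided), so Aug 16, 2014 through Sep 6, 2014; done Sep 5, 2014, which is between those dates.
Step 4: 23 days after Sep 5, 2014 (when the non-exempt records are produced) is Sep 28, 2014; completed Sep 8, 2014, before the deadline.
Step 5: the window is 13–40 days after Oct 8, 2014 (end of the 30-day hold period, which began when the exemption log is issued on Sep 8, 2014), so Oct 21, 2014 through Nov 17, 2014; done Nov 1, 2014, which is between those dates.
Step 6: the window is 10–56 days after Sep 8, 2014 (when the exemption log is issued), so Sep 18, 2014 through Nov 3, 2014; done Nov 7, 2014 — 4 days after the window closed.
No need to go further; step 6 was not satisfied.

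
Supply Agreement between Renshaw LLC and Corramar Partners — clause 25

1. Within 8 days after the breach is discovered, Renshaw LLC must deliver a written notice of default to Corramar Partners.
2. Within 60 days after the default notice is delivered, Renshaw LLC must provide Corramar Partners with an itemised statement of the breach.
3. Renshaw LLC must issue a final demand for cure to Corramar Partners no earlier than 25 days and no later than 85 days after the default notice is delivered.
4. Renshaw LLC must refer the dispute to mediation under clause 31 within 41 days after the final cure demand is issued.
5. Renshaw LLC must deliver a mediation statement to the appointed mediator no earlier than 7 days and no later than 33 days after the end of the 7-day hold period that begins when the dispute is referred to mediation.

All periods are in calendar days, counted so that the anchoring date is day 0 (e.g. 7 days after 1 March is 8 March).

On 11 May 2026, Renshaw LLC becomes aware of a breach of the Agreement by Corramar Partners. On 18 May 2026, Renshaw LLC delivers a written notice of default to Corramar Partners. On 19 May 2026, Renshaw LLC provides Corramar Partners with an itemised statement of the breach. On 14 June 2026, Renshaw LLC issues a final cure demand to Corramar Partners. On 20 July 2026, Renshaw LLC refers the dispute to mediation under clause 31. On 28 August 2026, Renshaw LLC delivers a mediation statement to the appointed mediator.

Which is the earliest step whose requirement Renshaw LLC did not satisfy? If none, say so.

Step 1: 8 days after 11 May 2026 (when the breach is discovered) is 19 May 2026; done 18 May 2026 — timely.
Step 2: 60 days after 18 May 2026 (when the default notice is delivered) is 17 July 2026; 19 May 2026 is within that limit.
Step 3: the window is 25–85 days after 18 May 2026 (when the default notice is delivered), so 12 June 2026 through 11 August 2026; done 14 June 2026 — within the window.
Step 4: 41 days after 14 June 2026 (when the final cure demand is issued) is 25 July 2026; completed 20 July 2026, before the deadline.
Step 5: the window is 7–33 days after 27 July 2026 (end of the 7-day hold period, which began when the dispute is referred to mediation on 20 July 2026), so 3 August 2026 through 29 August 2026; done 28 August 2026, which is between those dates.

None — every step was satisfied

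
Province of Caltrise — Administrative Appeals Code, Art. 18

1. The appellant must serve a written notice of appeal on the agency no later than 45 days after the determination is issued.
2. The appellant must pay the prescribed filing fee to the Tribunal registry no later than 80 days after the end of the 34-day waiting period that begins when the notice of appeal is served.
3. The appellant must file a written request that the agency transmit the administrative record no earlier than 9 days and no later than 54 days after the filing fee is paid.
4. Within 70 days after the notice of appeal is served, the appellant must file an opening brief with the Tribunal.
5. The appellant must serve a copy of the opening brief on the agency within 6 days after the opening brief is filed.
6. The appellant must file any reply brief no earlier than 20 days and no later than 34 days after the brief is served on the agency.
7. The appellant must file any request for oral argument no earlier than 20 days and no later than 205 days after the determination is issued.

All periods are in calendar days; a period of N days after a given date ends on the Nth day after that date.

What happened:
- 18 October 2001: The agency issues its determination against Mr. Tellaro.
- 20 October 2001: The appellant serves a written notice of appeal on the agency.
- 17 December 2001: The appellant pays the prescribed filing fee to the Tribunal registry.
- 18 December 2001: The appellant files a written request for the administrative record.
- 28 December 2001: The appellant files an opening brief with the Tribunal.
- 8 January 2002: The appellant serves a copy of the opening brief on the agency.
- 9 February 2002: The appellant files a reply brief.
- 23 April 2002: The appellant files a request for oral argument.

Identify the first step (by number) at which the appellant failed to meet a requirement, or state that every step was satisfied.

Step 3

(1) due by 18 October 2001 + 45 days = 2 December 2001; done 20 October 2001 — timely.
(2) due by 23 November 2001 + 80 days = 11 February 2002; 17 December 2001 is within that limit.
(3) the permitted window runs from 17 December 2001 + 9 = 26 December 2001 to 17 December 2001 + 54 = 9 February 2002; done 18 December 2001 — 8 days before the window opened.
Later steps need not be reached.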